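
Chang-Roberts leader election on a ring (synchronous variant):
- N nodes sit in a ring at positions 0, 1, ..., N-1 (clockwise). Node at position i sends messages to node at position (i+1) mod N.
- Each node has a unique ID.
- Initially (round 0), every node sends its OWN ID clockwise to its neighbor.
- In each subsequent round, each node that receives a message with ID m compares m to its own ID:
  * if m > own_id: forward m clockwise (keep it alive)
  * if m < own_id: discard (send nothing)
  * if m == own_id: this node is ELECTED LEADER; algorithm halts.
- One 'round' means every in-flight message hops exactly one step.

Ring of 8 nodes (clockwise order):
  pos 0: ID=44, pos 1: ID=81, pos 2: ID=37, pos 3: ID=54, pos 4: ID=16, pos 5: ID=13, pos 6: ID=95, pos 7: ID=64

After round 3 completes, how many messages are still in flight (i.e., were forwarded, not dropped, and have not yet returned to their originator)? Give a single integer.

Answer: 2

Derivation:
Round 1: pos1(id81) recv 44: drop; pos2(id37) recv 81: fwd; pos3(id54) recv 37: drop; pos4(id16) recv 54: fwd; pos5(id13) recv 16: fwd; pos6(id95) recv 13: drop; pos7(id64) recv 95: fwd; pos0(id44) recv 64: fwd
Round 2: pos3(id54) recv 81: fwd; pos5(id13) recv 54: fwd; pos6(id95) recv 16: drop; pos0(id44) recv 95: fwd; pos1(id81) recv 64: drop
Round 3: pos4(id16) recv 81: fwd; pos6(id95) recv 54: drop; pos1(id81) recv 95: fwd
After round 3: 2 messages still in flight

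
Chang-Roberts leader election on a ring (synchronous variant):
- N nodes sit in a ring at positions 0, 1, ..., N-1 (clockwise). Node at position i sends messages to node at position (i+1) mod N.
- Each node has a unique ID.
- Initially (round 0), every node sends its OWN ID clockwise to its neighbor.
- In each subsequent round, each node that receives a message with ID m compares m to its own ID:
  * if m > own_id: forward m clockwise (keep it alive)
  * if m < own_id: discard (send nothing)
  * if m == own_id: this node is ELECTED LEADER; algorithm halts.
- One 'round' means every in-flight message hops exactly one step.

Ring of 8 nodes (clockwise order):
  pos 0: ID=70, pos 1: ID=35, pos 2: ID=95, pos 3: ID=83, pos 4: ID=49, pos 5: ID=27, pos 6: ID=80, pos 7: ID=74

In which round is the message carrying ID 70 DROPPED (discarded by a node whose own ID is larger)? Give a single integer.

Answer: 2

Derivation:
Round 1: pos1(id35) recv 70: fwd; pos2(id95) recv 35: drop; pos3(id83) recv 95: fwd; pos4(id49) recv 83: fwd; pos5(id27) recv 49: fwd; pos6(id80) recv 27: drop; pos7(id74) recv 80: fwd; pos0(id70) recv 74: fwd
Round 2: pos2(id95) recv 70: drop; pos4(id49) recv 95: fwd; pos5(id27) recv 83: fwd; pos6(id80) recv 49: drop; pos0(id70) recv 80: fwd; pos1(id35) recv 74: fwd
Round 3: pos5(id27) recv 95: fwd; pos6(id80) recv 83: fwd; pos1(id35) recv 80: fwd; pos2(id95) recv 74: drop
Round 4: pos6(id80) recv 95: fwd; pos7(id74) recv 83: fwd; pos2(id95) recv 80: drop
Round 5: pos7(id74) recv 95: fwd; pos0(id70) recv 83: fwd
Round 6: pos0(id70) recv 95: fwd; pos1(id35) recv 83: fwd
Round 7: pos1(id35) recv 95: fwd; pos2(id95) recv 83: drop
Round 8: pos2(id95) recv 95: ELECTED
Message ID 70 originates at pos 0; dropped at pos 2 in round 2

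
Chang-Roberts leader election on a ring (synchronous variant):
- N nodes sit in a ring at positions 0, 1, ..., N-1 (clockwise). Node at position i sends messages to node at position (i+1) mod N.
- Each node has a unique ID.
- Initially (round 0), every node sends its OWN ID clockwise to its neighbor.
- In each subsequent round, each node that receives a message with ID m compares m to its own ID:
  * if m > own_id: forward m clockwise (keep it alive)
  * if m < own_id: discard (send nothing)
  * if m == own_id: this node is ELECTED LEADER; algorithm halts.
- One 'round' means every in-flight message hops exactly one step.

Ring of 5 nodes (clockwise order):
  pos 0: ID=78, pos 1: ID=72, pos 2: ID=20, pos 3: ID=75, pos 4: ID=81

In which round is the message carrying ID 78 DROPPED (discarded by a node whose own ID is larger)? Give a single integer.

Answer: 4

Derivation:
Round 1: pos1(id72) recv 78: fwd; pos2(id20) recv 72: fwd; pos3(id75) recv 20: drop; pos4(id81) recv 75: drop; pos0(id78) recv 81: fwd
Round 2: pos2(id20) recv 78: fwd; pos3(id75) recv 72: drop; pos1(id72) recv 81: fwd
Round 3: pos3(id75) recv 78: fwd; pos2(id20) recv 81: fwd
Round 4: pos4(id81) recv 78: drop; pos3(id75) recv 81: fwd
Round 5: pos4(id81) recv 81: ELECTED
Message ID 78 originates at pos 0; dropped at pos 4 in round 4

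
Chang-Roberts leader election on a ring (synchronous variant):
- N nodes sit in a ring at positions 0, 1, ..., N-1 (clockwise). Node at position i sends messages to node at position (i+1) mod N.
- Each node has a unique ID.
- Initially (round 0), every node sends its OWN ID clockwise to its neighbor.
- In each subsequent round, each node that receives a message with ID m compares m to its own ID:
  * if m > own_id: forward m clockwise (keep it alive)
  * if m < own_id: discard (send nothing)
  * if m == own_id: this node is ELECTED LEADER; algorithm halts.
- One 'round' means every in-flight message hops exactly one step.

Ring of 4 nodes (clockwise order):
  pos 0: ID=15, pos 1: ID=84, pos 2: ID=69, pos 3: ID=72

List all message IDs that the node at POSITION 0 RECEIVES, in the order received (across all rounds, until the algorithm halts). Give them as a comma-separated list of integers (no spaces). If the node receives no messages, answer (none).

Round 1: pos1(id84) recv 15: drop; pos2(id69) recv 84: fwd; pos3(id72) recv 69: drop; pos0(id15) recv 72: fwd
Round 2: pos3(id72) recv 84: fwd; pos1(id84) recv 72: drop
Round 3: pos0(id15) recv 84: fwd
Round 4: pos1(id84) recv 84: ELECTED

Answer: 72,84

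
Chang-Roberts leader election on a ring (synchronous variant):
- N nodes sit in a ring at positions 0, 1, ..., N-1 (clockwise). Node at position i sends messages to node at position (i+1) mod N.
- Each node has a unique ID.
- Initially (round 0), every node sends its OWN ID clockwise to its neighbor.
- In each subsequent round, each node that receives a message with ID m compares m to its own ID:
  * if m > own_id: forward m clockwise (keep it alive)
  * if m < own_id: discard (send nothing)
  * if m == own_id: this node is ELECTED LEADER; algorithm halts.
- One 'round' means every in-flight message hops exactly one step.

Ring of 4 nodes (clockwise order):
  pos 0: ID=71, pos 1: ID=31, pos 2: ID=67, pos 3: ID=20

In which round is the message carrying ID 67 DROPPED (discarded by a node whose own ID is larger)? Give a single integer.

Answer: 2

Derivation:
Round 1: pos1(id31) recv 71: fwd; pos2(id67) recv 31: drop; pos3(id20) recv 67: fwd; pos0(id71) recv 20: drop
Round 2: pos2(id67) recv 71: fwd; pos0(id71) recv 67: drop
Round 3: pos3(id20) recv 71: fwd
Round 4: pos0(id71) recv 71: ELECTED
Message ID 67 originates at pos 2; dropped at pos 0 in round 2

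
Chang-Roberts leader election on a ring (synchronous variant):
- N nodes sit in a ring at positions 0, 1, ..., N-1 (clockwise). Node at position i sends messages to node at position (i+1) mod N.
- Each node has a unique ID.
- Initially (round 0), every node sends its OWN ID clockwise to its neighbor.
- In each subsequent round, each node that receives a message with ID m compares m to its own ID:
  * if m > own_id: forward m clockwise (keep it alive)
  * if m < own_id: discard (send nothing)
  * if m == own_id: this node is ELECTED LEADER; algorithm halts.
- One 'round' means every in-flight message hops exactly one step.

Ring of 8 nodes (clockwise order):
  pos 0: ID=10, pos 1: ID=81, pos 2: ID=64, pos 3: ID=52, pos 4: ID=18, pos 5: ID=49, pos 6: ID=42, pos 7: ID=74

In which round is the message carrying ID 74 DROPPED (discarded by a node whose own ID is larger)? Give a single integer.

Answer: 2

Derivation:
Round 1: pos1(id81) recv 10: drop; pos2(id64) recv 81: fwd; pos3(id52) recv 64: fwd; pos4(id18) recv 52: fwd; pos5(id49) recv 18: drop; pos6(id42) recv 49: fwd; pos7(id74) recv 42: drop; pos0(id10) recv 74: fwd
Round 2: pos3(id52) recv 81: fwd; pos4(id18) recv 64: fwd; pos5(id49) recv 52: fwd; pos7(id74) recv 49: drop; pos1(id81) recv 74: drop
Round 3: pos4(id18) recv 81: fwd; pos5(id49) recv 64: fwd; pos6(id42) recv 52: fwd
Round 4: pos5(id49) recv 81: fwd; pos6(id42) recv 64: fwd; pos7(id74) recv 52: drop
Round 5: pos6(id42) recv 81: fwd; pos7(id74) recv 64: drop
Round 6: pos7(id74) recv 81: fwd
Round 7: pos0(id10) recv 81: fwd
Round 8: pos1(id81) recv 81: ELECTED
Message ID 74 originates at pos 7; dropped at pos 1 in round 2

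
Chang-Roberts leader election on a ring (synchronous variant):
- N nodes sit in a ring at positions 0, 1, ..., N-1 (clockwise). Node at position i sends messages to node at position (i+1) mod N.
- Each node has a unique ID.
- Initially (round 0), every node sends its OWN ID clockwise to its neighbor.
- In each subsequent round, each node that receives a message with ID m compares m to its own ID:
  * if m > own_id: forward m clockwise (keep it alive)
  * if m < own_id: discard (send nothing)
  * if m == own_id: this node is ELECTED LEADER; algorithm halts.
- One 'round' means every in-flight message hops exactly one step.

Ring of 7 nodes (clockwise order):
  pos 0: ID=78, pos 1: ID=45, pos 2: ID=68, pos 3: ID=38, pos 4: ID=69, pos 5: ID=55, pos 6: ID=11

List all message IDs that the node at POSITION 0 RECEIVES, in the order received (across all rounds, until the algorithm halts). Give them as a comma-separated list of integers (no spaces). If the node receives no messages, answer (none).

Round 1: pos1(id45) recv 78: fwd; pos2(id68) recv 45: drop; pos3(id38) recv 68: fwd; pos4(id69) recv 38: drop; pos5(id55) recv 69: fwd; pos6(id11) recv 55: fwd; pos0(id78) recv 11: drop
Round 2: pos2(id68) recv 78: fwd; pos4(id69) recv 68: drop; pos6(id11) recv 69: fwd; pos0(id78) recv 55: drop
Round 3: pos3(id38) recv 78: fwd; pos0(id78) recv 69: drop
Round 4: pos4(id69) recv 78: fwd
Round 5: pos5(id55) recv 78: fwd
Round 6: pos6(id11) recv 78: fwd
Round 7: pos0(id78) recv 78: ELECTED

Answer: 11,55,69,78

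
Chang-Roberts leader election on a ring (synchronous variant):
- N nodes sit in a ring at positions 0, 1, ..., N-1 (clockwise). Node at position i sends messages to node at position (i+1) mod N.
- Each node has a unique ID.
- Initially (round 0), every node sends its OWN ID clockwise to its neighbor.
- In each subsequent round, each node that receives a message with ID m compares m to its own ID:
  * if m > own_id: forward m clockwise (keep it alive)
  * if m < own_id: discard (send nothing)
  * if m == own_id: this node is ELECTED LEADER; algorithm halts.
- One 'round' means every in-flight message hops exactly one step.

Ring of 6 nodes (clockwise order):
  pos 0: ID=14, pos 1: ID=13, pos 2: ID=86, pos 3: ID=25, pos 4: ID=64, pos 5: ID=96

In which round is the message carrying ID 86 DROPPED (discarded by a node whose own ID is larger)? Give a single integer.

Round 1: pos1(id13) recv 14: fwd; pos2(id86) recv 13: drop; pos3(id25) recv 86: fwd; pos4(id64) recv 25: drop; pos5(id96) recv 64: drop; pos0(id14) recv 96: fwd
Round 2: pos2(id86) recv 14: drop; pos4(id64) recv 86: fwd; pos1(id13) recv 96: fwd
Round 3: pos5(id96) recv 86: drop; pos2(id86) recv 96: fwd
Round 4: pos3(id25) recv 96: fwd
Round 5: pos4(id64) recv 96: fwd
Round 6: pos5(id96) recv 96: ELECTED
Message ID 86 originates at pos 2; dropped at pos 5 in round 3

Answer: 3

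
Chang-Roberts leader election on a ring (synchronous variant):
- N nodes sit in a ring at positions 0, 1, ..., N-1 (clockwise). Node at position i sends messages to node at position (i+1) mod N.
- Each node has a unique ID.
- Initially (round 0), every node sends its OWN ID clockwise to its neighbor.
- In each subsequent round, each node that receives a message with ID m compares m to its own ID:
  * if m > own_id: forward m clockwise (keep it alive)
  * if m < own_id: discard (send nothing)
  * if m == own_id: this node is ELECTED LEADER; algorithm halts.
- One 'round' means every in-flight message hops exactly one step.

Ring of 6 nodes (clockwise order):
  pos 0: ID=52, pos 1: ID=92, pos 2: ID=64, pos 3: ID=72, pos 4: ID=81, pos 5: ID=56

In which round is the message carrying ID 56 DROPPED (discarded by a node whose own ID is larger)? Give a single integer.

Answer: 2

Derivation:
Round 1: pos1(id92) recv 52: drop; pos2(id64) recv 92: fwd; pos3(id72) recv 64: drop; pos4(id81) recv 72: drop; pos5(id56) recv 81: fwd; pos0(id52) recv 56: fwd
Round 2: pos3(id72) recv 92: fwd; pos0(id52) recv 81: fwd; pos1(id92) recv 56: drop
Round 3: pos4(id81) recv 92: fwd; pos1(id92) recv 81: drop
Round 4: pos5(id56) recv 92: fwd
Round 5: pos0(id52) recv 92: fwd
Round 6: pos1(id92) recv 92: ELECTED
Message ID 56 originates at pos 5; dropped at pos 1 in round 2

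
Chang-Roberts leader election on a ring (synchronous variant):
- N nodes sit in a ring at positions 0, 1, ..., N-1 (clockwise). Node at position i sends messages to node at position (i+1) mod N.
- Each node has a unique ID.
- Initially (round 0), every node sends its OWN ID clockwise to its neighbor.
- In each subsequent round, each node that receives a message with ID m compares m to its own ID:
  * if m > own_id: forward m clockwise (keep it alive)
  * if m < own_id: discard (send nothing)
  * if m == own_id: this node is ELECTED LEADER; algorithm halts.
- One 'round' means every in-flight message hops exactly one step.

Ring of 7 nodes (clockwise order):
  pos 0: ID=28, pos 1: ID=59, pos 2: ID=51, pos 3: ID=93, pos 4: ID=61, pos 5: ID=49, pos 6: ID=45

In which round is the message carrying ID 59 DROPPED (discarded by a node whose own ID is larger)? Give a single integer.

Answer: 2

Derivation:
Round 1: pos1(id59) recv 28: drop; pos2(id51) recv 59: fwd; pos3(id93) recv 51: drop; pos4(id61) recv 93: fwd; pos5(id49) recv 61: fwd; pos6(id45) recv 49: fwd; pos0(id28) recv 45: fwd
Round 2: pos3(id93) recv 59: drop; pos5(id49) recv 93: fwd; pos6(id45) recv 61: fwd; pos0(id28) recv 49: fwd; pos1(id59) recv 45: drop
Round 3: pos6(id45) recv 93: fwd; pos0(id28) recv 61: fwd; pos1(id59) recv 49: drop
Round 4: pos0(id28) recv 93: fwd; pos1(id59) recv 61: fwd
Round 5: pos1(id59) recv 93: fwd; pos2(id51) recv 61: fwd
Round 6: pos2(id51) recv 93: fwd; pos3(id93) recv 61: drop
Round 7: pos3(id93) recv 93: ELECTED
Message ID 59 originates at pos 1; dropped at pos 3 in round 2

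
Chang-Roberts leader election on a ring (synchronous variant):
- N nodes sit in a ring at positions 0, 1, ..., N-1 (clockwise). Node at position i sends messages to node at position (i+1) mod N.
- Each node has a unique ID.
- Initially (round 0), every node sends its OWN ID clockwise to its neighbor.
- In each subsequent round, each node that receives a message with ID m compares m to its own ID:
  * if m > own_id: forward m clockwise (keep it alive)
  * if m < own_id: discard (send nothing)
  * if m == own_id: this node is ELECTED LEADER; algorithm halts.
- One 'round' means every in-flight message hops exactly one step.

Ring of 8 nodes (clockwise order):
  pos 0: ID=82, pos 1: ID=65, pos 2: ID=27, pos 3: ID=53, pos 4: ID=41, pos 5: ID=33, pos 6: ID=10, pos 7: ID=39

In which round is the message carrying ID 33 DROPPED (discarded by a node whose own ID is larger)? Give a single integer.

Round 1: pos1(id65) recv 82: fwd; pos2(id27) recv 65: fwd; pos3(id53) recv 27: drop; pos4(id41) recv 53: fwd; pos5(id33) recv 41: fwd; pos6(id10) recv 33: fwd; pos7(id39) recv 10: drop; pos0(id82) recv 39: drop
Round 2: pos2(id27) recv 82: fwd; pos3(id53) recv 65: fwd; pos5(id33) recv 53: fwd; pos6(id10) recv 41: fwd; pos7(id39) recv 33: drop
Round 3: pos3(id53) recv 82: fwd; pos4(id41) recv 65: fwd; pos6(id10) recv 53: fwd; pos7(id39) recv 41: fwd
Round 4: pos4(id41) recv 82: fwd; pos5(id33) recv 65: fwd; pos7(id39) recv 53: fwd; pos0(id82) recv 41: drop
Round 5: pos5(id33) recv 82: fwd; pos6(id10) recv 65: fwd; pos0(id82) recv 53: drop
Round 6: pos6(id10) recv 82: fwd; pos7(id39) recv 65: fwd
Round 7: pos7(id39) recv 82: fwd; pos0(id82) recv 65: drop
Round 8: pos0(id82) recv 82: ELECTED
Message ID 33 originates at pos 5; dropped at pos 7 in round 2

Answer: 2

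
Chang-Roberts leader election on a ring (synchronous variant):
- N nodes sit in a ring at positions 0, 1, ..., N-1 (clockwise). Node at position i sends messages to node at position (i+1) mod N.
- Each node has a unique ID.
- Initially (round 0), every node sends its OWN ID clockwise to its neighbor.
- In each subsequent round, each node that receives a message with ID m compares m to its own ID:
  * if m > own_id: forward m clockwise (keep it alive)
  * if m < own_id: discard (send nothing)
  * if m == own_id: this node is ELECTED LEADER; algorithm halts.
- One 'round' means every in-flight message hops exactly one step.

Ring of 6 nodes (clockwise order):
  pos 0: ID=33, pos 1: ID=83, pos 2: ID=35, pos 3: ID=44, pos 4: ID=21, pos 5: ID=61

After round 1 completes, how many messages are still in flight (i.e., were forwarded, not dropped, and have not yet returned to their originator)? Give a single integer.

Round 1: pos1(id83) recv 33: drop; pos2(id35) recv 83: fwd; pos3(id44) recv 35: drop; pos4(id21) recv 44: fwd; pos5(id61) recv 21: drop; pos0(id33) recv 61: fwd
After round 1: 3 messages still in flight

Answer: 3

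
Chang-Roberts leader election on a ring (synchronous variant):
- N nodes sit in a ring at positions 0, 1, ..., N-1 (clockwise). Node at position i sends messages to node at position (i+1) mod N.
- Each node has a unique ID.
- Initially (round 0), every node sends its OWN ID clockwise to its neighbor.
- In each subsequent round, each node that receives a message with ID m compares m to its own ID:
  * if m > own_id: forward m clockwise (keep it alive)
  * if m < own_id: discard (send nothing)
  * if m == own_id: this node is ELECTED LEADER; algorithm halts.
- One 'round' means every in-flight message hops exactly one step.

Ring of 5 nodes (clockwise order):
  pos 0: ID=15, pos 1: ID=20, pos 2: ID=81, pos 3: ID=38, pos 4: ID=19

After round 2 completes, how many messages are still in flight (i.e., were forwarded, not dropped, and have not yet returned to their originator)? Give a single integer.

Answer: 2

Derivation:
Round 1: pos1(id20) recv 15: drop; pos2(id81) recv 20: drop; pos3(id38) recv 81: fwd; pos4(id19) recv 38: fwd; pos0(id15) recv 19: fwd
Round 2: pos4(id19) recv 81: fwd; pos0(id15) recv 38: fwd; pos1(id20) recv 19: drop
After round 2: 2 messages still in flight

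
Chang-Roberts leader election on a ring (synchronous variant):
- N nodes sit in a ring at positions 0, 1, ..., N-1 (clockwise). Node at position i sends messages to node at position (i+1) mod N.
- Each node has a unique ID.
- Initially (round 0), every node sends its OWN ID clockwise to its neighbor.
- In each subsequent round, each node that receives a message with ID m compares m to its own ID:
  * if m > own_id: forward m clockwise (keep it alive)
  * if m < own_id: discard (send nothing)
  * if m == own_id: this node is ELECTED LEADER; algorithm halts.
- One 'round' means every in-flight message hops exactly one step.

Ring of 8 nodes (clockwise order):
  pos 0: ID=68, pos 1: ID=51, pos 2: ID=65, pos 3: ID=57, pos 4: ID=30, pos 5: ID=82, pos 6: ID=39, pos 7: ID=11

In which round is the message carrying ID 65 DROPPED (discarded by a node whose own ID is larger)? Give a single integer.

Round 1: pos1(id51) recv 68: fwd; pos2(id65) recv 51: drop; pos3(id57) recv 65: fwd; pos4(id30) recv 57: fwd; pos5(id82) recv 30: drop; pos6(id39) recv 82: fwd; pos7(id11) recv 39: fwd; pos0(id68) recv 11: drop
Round 2: pos2(id65) recv 68: fwd; pos4(id30) recv 65: fwd; pos5(id82) recv 57: drop; pos7(id11) recv 82: fwd; pos0(id68) recv 39: drop
Round 3: pos3(id57) recv 68: fwd; pos5(id82) recv 65: drop; pos0(id68) recv 82: fwd
Round 4: pos4(id30) recv 68: fwd; pos1(id51) recv 82: fwd
Round 5: pos5(id82) recv 68: drop; pos2(id65) recv 82: fwd
Round 6: pos3(id57) recv 82: fwd
Round 7: pos4(id30) recv 82: fwd
Round 8: pos5(id82) recv 82: ELECTED
Message ID 65 originates at pos 2; dropped at pos 5 in round 3

Answer: 3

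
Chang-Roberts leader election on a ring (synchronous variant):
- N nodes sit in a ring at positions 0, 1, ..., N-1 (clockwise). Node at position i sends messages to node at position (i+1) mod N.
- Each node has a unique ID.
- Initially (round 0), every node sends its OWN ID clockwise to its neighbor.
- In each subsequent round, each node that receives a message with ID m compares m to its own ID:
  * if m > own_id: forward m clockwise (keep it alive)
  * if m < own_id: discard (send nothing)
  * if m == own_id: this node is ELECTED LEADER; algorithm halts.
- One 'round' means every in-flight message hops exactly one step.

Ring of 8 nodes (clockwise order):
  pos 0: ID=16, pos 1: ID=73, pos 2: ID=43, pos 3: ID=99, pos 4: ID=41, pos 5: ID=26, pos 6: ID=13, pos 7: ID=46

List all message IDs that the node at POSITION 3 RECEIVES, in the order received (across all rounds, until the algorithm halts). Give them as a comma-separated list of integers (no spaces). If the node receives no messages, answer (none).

Answer: 43,73,99

Derivation:
Round 1: pos1(id73) recv 16: drop; pos2(id43) recv 73: fwd; pos3(id99) recv 43: drop; pos4(id41) recv 99: fwd; pos5(id26) recv 41: fwd; pos6(id13) recv 26: fwd; pos7(id46) recv 13: drop; pos0(id16) recv 46: fwd
Round 2: pos3(id99) recv 73: drop; pos5(id26) recv 99: fwd; pos6(id13) recv 41: fwd; pos7(id46) recv 26: drop; pos1(id73) recv 46: drop
Round 3: pos6(id13) recv 99: fwd; pos7(id46) recv 41: drop
Round 4: pos7(id46) recv 99: fwd
Round 5: pos0(id16) recv 99: fwd
Round 6: pos1(id73) recv 99: fwd
Round 7: pos2(id43) recv 99: fwd
Round 8: pos3(id99) recv 99: ELECTED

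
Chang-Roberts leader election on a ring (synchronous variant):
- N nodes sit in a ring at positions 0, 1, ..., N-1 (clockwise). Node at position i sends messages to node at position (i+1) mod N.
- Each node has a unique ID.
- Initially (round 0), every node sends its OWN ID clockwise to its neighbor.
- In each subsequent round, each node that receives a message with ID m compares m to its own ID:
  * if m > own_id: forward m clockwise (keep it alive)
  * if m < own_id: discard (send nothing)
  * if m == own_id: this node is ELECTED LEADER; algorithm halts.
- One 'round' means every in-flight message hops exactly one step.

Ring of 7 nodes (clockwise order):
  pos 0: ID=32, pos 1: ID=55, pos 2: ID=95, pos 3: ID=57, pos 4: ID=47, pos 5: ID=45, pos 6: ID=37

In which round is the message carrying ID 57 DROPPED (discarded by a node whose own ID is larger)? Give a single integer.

Round 1: pos1(id55) recv 32: drop; pos2(id95) recv 55: drop; pos3(id57) recv 95: fwd; pos4(id47) recv 57: fwd; pos5(id45) recv 47: fwd; pos6(id37) recv 45: fwd; pos0(id32) recv 37: fwd
Round 2: pos4(id47) recv 95: fwd; pos5(id45) recv 57: fwd; pos6(id37) recv 47: fwd; pos0(id32) recv 45: fwd; pos1(id55) recv 37: drop
Round 3: pos5(id45) recv 95: fwd; pos6(id37) recv 57: fwd; pos0(id32) recv 47: fwd; pos1(id55) recv 45: drop
Round 4: pos6(id37) recv 95: fwd; pos0(id32) recv 57: fwd; pos1(id55) recv 47: drop
Round 5: pos0(id32) recv 95: fwd; pos1(id55) recv 57: fwd
Round 6: pos1(id55) recv 95: fwd; pos2(id95) recv 57: drop
Round 7: pos2(id95) recv 95: ELECTED
Message ID 57 originates at pos 3; dropped at pos 2 in round 6

Answer: 6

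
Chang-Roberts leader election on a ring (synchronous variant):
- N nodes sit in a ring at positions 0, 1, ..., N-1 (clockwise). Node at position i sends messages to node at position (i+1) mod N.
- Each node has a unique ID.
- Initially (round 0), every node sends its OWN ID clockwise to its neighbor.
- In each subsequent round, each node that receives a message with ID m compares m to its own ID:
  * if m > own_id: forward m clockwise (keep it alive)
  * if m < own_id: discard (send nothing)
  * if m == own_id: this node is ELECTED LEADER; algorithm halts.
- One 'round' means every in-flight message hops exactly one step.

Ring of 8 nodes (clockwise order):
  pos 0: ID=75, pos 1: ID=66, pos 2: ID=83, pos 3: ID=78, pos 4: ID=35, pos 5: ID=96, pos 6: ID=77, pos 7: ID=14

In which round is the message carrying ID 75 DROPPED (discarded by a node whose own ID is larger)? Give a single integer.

Round 1: pos1(id66) recv 75: fwd; pos2(id83) recv 66: drop; pos3(id78) recv 83: fwd; pos4(id35) recv 78: fwd; pos5(id96) recv 35: drop; pos6(id77) recv 96: fwd; pos7(id14) recv 77: fwd; pos0(id75) recv 14: drop
Round 2: pos2(id83) recv 75: drop; pos4(id35) recv 83: fwd; pos5(id96) recv 78: drop; pos7(id14) recv 96: fwd; pos0(id75) recv 77: fwd
Round 3: pos5(id96) recv 83: drop; pos0(id75) recv 96: fwd; pos1(id66) recv 77: fwd
Round 4: pos1(id66) recv 96: fwd; pos2(id83) recv 77: drop
Round 5: pos2(id83) recv 96: fwd
Round 6: pos3(id78) recv 96: fwd
Round 7: pos4(id35) recv 96: fwd
Round 8: pos5(id96) recv 96: ELECTED
Message ID 75 originates at pos 0; dropped at pos 2 in round 2

Answer: 2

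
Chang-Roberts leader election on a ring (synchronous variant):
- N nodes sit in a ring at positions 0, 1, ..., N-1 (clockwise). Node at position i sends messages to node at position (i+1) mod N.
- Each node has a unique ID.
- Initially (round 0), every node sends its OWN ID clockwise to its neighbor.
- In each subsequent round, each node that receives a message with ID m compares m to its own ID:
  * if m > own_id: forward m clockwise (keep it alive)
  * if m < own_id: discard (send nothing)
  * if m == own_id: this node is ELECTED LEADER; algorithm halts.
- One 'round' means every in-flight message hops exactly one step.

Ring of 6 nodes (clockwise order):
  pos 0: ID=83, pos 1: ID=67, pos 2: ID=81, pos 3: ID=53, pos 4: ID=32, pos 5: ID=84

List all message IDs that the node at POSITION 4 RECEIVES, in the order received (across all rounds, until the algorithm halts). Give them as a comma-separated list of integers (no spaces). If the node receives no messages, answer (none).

Answer: 53,81,83,84

Derivation:
Round 1: pos1(id67) recv 83: fwd; pos2(id81) recv 67: drop; pos3(id53) recv 81: fwd; pos4(id32) recv 53: fwd; pos5(id84) recv 32: drop; pos0(id83) recv 84: fwd
Round 2: pos2(id81) recv 83: fwd; pos4(id32) recv 81: fwd; pos5(id84) recv 53: drop; pos1(id67) recv 84: fwd
Round 3: pos3(id53) recv 83: fwd; pos5(id84) recv 81: drop; pos2(id81) recv 84: fwd
Round 4: pos4(id32) recv 83: fwd; pos3(id53) recv 84: fwd
Round 5: pos5(id84) recv 83: drop; pos4(id32) recv 84: fwd
Round 6: pos5(id84) recv 84: ELECTED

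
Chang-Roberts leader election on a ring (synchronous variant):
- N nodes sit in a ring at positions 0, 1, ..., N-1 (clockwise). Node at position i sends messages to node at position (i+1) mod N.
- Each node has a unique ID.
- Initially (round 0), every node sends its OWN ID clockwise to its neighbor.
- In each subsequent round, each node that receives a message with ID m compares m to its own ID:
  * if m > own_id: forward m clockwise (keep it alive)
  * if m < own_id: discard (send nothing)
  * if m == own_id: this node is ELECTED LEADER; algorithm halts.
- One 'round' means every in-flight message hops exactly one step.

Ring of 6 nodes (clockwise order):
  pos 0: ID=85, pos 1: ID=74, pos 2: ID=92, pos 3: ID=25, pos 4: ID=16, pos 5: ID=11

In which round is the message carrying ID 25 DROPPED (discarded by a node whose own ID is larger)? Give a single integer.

Answer: 3

Derivation:
Round 1: pos1(id74) recv 85: fwd; pos2(id92) recv 74: drop; pos3(id25) recv 92: fwd; pos4(id16) recv 25: fwd; pos5(id11) recv 16: fwd; pos0(id85) recv 11: drop
Round 2: pos2(id92) recv 85: drop; pos4(id16) recv 92: fwd; pos5(id11) recv 25: fwd; pos0(id85) recv 16: drop
Round 3: pos5(id11) recv 92: fwd; pos0(id85) recv 25: drop
Round 4: pos0(id85) recv 92: fwd
Round 5: pos1(id74) recv 92: fwd
Round 6: pos2(id92) recv 92: ELECTED
Message ID 25 originates at pos 3; dropped at pos 0 in round 3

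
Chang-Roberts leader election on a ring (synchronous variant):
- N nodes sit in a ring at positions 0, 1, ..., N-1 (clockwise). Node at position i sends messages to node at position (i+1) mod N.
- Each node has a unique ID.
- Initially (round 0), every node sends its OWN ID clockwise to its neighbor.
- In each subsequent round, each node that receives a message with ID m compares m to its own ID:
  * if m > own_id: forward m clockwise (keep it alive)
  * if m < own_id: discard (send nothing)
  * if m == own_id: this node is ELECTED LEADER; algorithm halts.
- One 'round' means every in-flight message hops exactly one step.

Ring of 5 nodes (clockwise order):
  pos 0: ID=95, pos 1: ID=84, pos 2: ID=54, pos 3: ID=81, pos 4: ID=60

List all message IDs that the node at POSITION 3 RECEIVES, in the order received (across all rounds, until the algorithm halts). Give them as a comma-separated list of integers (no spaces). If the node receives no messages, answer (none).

Round 1: pos1(id84) recv 95: fwd; pos2(id54) recv 84: fwd; pos3(id81) recv 54: drop; pos4(id60) recv 81: fwd; pos0(id95) recv 60: drop
Round 2: pos2(id54) recv 95: fwd; pos3(id81) recv 84: fwd; pos0(id95) recv 81: drop
Round 3: pos3(id81) recv 95: fwd; pos4(id60) recv 84: fwd
Round 4: pos4(id60) recv 95: fwd; pos0(id95) recv 84: drop
Round 5: pos0(id95) recv 95: ELECTED

Answer: 54,84,95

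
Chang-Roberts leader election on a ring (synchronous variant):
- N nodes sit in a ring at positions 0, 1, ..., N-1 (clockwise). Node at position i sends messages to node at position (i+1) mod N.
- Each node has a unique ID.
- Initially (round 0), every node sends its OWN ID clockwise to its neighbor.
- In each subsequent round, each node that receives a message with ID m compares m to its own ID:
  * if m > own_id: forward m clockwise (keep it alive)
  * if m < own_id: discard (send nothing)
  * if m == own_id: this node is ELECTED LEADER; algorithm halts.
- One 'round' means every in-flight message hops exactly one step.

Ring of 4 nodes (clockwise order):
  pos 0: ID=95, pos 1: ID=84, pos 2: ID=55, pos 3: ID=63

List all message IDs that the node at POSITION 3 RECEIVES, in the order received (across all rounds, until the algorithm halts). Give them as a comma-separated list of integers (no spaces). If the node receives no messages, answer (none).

Round 1: pos1(id84) recv 95: fwd; pos2(id55) recv 84: fwd; pos3(id63) recv 55: drop; pos0(id95) recv 63: drop
Round 2: pos2(id55) recv 95: fwd; pos3(id63) recv 84: fwd
Round 3: pos3(id63) recv 95: fwd; pos0(id95) recv 84: drop
Round 4: pos0(id95) recv 95: ELECTED

Answer: 55,84,95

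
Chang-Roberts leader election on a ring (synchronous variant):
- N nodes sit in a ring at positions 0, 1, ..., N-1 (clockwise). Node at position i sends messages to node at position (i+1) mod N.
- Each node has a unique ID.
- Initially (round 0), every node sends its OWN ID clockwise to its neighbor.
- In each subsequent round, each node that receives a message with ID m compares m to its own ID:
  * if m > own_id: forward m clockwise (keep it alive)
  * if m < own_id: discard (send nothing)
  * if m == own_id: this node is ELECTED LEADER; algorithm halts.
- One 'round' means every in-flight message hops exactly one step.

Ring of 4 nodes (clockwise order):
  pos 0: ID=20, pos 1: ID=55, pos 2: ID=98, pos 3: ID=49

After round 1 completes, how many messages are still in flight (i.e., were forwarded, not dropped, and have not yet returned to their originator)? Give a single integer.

Answer: 2

Derivation:
Round 1: pos1(id55) recv 20: drop; pos2(id98) recv 55: drop; pos3(id49) recv 98: fwd; pos0(id20) recv 49: fwd
After round 1: 2 messages still in flight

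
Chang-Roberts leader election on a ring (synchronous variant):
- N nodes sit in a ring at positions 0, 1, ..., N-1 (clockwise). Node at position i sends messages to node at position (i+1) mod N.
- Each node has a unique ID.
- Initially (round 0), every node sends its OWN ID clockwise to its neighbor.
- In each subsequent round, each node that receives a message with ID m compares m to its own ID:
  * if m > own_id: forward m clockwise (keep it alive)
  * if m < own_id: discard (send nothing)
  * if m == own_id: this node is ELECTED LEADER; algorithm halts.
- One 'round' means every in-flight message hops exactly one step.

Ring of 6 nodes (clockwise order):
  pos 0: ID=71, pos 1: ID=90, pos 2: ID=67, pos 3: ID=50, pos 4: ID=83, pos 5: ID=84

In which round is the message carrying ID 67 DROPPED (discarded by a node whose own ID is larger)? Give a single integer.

Answer: 2

Derivation:
Round 1: pos1(id90) recv 71: drop; pos2(id67) recv 90: fwd; pos3(id50) recv 67: fwd; pos4(id83) recv 50: drop; pos5(id84) recv 83: drop; pos0(id71) recv 84: fwd
Round 2: pos3(id50) recv 90: fwd; pos4(id83) recv 67: drop; pos1(id90) recv 84: drop
Round 3: pos4(id83) recv 90: fwd
Round 4: pos5(id84) recv 90: fwd
Round 5: pos0(id71) recv 90: fwd
Round 6: pos1(id90) recv 90: ELECTED
Message ID 67 originates at pos 2; dropped at pos 4 in round 2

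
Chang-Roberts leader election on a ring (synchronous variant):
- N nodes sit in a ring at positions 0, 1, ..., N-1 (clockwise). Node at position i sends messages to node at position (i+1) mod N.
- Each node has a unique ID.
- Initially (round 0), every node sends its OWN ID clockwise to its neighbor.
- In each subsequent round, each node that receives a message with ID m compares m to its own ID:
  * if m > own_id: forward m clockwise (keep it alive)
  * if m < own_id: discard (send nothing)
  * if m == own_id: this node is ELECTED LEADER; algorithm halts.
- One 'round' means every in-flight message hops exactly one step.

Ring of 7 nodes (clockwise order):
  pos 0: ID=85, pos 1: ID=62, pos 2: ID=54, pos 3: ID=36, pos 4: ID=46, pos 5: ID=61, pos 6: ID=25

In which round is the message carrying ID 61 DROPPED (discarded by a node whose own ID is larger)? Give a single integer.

Answer: 2

Derivation:
Round 1: pos1(id62) recv 85: fwd; pos2(id54) recv 62: fwd; pos3(id36) recv 54: fwd; pos4(id46) recv 36: drop; pos5(id61) recv 46: drop; pos6(id25) recv 61: fwd; pos0(id85) recv 25: drop
Round 2: pos2(id54) recv 85: fwd; pos3(id36) recv 62: fwd; pos4(id46) recv 54: fwd; pos0(id85) recv 61: drop
Round 3: pos3(id36) recv 85: fwd; pos4(id46) recv 62: fwd; pos5(id61) recv 54: drop
Round 4: pos4(id46) recv 85: fwd; pos5(id61) recv 62: fwd
Round 5: pos5(id61) recv 85: fwd; pos6(id25) recv 62: fwd
Round 6: pos6(id25) recv 85: fwd; pos0(id85) recv 62: drop
Round 7: pos0(id85) recv 85: ELECTED
Message ID 61 originates at pos 5; dropped at pos 0 in round 2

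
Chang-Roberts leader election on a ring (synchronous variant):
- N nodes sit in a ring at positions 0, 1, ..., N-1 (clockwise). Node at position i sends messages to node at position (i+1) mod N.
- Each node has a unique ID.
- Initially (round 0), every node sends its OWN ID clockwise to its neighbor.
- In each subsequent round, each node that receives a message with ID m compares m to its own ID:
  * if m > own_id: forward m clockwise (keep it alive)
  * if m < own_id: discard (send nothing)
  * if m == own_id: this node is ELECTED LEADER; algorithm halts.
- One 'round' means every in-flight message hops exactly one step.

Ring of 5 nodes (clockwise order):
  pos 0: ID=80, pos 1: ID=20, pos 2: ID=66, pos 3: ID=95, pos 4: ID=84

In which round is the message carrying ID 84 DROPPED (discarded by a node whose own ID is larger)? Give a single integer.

Answer: 4

Derivation:
Round 1: pos1(id20) recv 80: fwd; pos2(id66) recv 20: drop; pos3(id95) recv 66: drop; pos4(id84) recv 95: fwd; pos0(id80) recv 84: fwd
Round 2: pos2(id66) recv 80: fwd; pos0(id80) recv 95: fwd; pos1(id20) recv 84: fwd
Round 3: pos3(id95) recv 80: drop; pos1(id20) recv 95: fwd; pos2(id66) recv 84: fwd
Round 4: pos2(id66) recv 95: fwd; pos3(id95) recv 84: drop
Round 5: pos3(id95) recv 95: ELECTED
Message ID 84 originates at pos 4; dropped at pos 3 in round 4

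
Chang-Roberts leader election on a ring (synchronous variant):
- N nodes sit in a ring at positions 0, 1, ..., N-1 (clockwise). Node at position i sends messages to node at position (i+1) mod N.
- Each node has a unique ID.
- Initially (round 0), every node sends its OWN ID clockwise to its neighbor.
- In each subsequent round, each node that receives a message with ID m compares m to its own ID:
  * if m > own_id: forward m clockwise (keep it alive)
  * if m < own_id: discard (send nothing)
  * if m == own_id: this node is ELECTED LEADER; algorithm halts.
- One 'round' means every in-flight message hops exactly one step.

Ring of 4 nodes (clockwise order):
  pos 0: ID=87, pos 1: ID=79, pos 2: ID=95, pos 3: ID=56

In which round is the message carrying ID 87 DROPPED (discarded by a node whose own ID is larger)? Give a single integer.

Answer: 2

Derivation:
Round 1: pos1(id79) recv 87: fwd; pos2(id95) recv 79: drop; pos3(id56) recv 95: fwd; pos0(id87) recv 56: drop
Round 2: pos2(id95) recv 87: drop; pos0(id87) recv 95: fwd
Round 3: pos1(id79) recv 95: fwd
Round 4: pos2(id95) recv 95: ELECTED
Message ID 87 originates at pos 0; dropped at pos 2 in round 2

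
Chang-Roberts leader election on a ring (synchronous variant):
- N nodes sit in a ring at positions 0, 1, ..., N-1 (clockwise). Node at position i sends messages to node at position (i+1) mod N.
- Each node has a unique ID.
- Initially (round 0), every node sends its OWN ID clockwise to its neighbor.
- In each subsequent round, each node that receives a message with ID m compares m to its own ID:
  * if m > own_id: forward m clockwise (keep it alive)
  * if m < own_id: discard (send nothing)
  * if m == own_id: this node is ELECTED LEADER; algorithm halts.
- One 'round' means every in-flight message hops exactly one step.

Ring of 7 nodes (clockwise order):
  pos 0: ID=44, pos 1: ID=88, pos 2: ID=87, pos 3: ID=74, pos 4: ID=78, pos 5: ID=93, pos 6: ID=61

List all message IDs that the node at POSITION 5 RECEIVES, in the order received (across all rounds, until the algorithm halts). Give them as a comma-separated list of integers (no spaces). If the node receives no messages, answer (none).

Round 1: pos1(id88) recv 44: drop; pos2(id87) recv 88: fwd; pos3(id74) recv 87: fwd; pos4(id78) recv 74: drop; pos5(id93) recv 78: drop; pos6(id61) recv 93: fwd; pos0(id44) recv 61: fwd
Round 2: pos3(id74) recv 88: fwd; pos4(id78) recv 87: fwd; pos0(id44) recv 93: fwd; pos1(id88) recv 61: drop
Round 3: pos4(id78) recv 88: fwd; pos5(id93) recv 87: drop; pos1(id88) recv 93: fwd
Round 4: pos5(id93) recv 88: drop; pos2(id87) recv 93: fwd
Round 5: pos3(id74) recv 93: fwd
Round 6: pos4(id78) recv 93: fwd
Round 7: pos5(id93) recv 93: ELECTED

Answer: 78,87,88,93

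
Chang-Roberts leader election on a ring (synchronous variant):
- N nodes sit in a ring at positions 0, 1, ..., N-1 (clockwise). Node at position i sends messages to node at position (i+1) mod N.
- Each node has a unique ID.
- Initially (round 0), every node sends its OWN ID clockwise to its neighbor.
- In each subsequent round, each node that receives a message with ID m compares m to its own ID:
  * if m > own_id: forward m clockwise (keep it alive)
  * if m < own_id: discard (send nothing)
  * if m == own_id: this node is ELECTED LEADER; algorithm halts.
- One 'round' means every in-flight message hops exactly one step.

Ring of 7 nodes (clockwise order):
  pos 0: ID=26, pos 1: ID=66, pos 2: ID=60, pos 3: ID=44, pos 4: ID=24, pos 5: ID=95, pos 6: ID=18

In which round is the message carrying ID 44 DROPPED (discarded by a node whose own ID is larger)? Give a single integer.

Answer: 2

Derivation:
Round 1: pos1(id66) recv 26: drop; pos2(id60) recv 66: fwd; pos3(id44) recv 60: fwd; pos4(id24) recv 44: fwd; pos5(id95) recv 24: drop; pos6(id18) recv 95: fwd; pos0(id26) recv 18: drop
Round 2: pos3(id44) recv 66: fwd; pos4(id24) recv 60: fwd; pos5(id95) recv 44: drop; pos0(id26) recv 95: fwd
Round 3: pos4(id24) recv 66: fwd; pos5(id95) recv 60: drop; pos1(id66) recv 95: fwd
Round 4: pos5(id95) recv 66: drop; pos2(id60) recv 95: fwd
Round 5: pos3(id44) recv 95: fwd
Round 6: pos4(id24) recv 95: fwd
Round 7: pos5(id95) recv 95: ELECTED
Message ID 44 originates at pos 3; dropped at pos 5 in round 2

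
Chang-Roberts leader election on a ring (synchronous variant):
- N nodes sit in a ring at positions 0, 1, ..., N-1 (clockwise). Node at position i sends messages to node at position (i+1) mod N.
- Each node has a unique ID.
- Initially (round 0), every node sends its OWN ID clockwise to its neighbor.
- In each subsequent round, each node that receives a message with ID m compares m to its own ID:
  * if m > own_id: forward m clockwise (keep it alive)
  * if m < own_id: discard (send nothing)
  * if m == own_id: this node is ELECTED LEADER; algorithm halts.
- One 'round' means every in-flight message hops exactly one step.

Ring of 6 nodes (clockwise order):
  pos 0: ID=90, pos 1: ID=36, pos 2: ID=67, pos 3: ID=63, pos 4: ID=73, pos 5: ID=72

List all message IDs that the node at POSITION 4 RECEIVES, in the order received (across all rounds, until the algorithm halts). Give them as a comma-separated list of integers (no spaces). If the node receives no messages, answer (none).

Round 1: pos1(id36) recv 90: fwd; pos2(id67) recv 36: drop; pos3(id63) recv 67: fwd; pos4(id73) recv 63: drop; pos5(id72) recv 73: fwd; pos0(id90) recv 72: drop
Round 2: pos2(id67) recv 90: fwd; pos4(id73) recv 67: drop; pos0(id90) recv 73: drop
Round 3: pos3(id63) recv 90: fwd
Round 4: pos4(id73) recv 90: fwd
Round 5: pos5(id72) recv 90: fwd
Round 6: pos0(id90) recv 90: ELECTED

Answer: 63,67,90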